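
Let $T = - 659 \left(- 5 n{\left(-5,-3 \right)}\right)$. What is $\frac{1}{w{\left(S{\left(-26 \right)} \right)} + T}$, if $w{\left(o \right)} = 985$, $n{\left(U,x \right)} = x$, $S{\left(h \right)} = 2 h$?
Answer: $- \frac{1}{8900} \approx -0.00011236$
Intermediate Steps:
$T = -9885$ ($T = - 659 \left(\left(-5\right) \left(-3\right)\right) = \left(-659\right) 15 = -9885$)
$\frac{1}{w{\left(S{\left(-26 \right)} \right)} + T} = \frac{1}{985 - 9885} = \frac{1}{-8900} = - \frac{1}{8900}$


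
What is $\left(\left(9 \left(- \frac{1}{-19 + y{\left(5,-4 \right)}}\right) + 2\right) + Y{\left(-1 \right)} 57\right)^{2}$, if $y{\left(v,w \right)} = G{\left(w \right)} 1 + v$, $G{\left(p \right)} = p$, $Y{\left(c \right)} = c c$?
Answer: $\frac{14161}{4} \approx 3540.3$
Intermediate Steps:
$Y{\left(c \right)} = c^{2}$
$y{\left(v,w \right)} = v + w$ ($y{\left(v,w \right)} = w 1 + v = w + v = v + w$)
$\left(\left(9 \left(- \frac{1}{-19 + y{\left(5,-4 \right)}}\right) + 2\right) + Y{\left(-1 \right)} 57\right)^{2} = \left(\left(9 \left(- \frac{1}{-19 + \left(5 - 4\right)}\right) + 2\right) + \left(-1\right)^{2} \cdot 57\right)^{2} = \left(\left(9 \left(- \frac{1}{-19 + 1}\right) + 2\right) + 1 \cdot 57\right)^{2} = \left(\left(9 \left(- \frac{1}{-18}\right) + 2\right) + 57\right)^{2} = \left(\left(9 \left(\left(-1\right) \left(- \frac{1}{18}\right)\right) + 2\right) + 57\right)^{2} = \left(\left(9 \cdot \frac{1}{18} + 2\right) + 57\right)^{2} = \left(\left(\frac{1}{2} + 2\right) + 57\right)^{2} = \left(\frac{5}{2} + 57\right)^{2} = \left(\frac{119}{2}\right)^{2} = \frac{14161}{4}$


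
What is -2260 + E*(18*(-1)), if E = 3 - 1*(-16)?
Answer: -2602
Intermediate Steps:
E = 19 (E = 3 + 16 = 19)
-2260 + E*(18*(-1)) = -2260 + 19*(18*(-1)) = -2260 + 19*(-18) = -2260 - 342 = -2602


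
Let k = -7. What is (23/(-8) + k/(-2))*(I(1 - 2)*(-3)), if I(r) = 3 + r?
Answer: -15/4 ≈ -3.7500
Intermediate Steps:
(23/(-8) + k/(-2))*(I(1 - 2)*(-3)) = (23/(-8) - 7/(-2))*((3 + (1 - 2))*(-3)) = (23*(-⅛) - 7*(-½))*((3 - 1)*(-3)) = (-23/8 + 7/2)*(2*(-3)) = (5/8)*(-6) = -15/4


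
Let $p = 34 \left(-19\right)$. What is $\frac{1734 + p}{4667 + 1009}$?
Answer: $\frac{272}{1419} \approx 0.19168$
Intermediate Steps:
$p = -646$
$\frac{1734 + p}{4667 + 1009} = \frac{1734 - 646}{4667 + 1009} = \frac{1088}{5676} = 1088 \cdot \frac{1}{5676} = \frac{272}{1419}$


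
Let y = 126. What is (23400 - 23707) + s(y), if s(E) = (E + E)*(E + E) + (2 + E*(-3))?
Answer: 62821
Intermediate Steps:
s(E) = 2 - 3*E + 4*E² (s(E) = (2*E)*(2*E) + (2 - 3*E) = 4*E² + (2 - 3*E) = 2 - 3*E + 4*E²)
(23400 - 23707) + s(y) = (23400 - 23707) + (2 - 3*126 + 4*126²) = -307 + (2 - 378 + 4*15876) = -307 + (2 - 378 + 63504) = -307 + 63128 = 62821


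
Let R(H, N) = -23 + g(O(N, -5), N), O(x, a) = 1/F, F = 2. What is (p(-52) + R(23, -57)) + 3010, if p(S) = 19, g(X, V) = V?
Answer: 2949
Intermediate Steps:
O(x, a) = 1/2
R(H, N) = -23 + N
(p(-52) + R(23, -57)) + 3010 = (19 + (-23 - 57)) + 3010 = (19 - 80) + 3010 = -61 + 3010 = 2949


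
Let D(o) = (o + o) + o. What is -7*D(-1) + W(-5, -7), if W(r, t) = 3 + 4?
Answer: 28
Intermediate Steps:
W(r, t) = 7
D(o) = 3*o (D(o) = 2*o + o = 3*o)
-7*D(-1) + W(-5, -7) = -21*(-1) + 7 = -7*(-3) + 7 = 21 + 7 = 28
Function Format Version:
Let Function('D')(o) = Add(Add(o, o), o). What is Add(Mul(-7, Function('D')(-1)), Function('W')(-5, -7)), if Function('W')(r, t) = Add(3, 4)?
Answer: 28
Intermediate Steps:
Function('W')(r, t) = 7
Function('D')(o) = Mul(3, o) (Function('D')(o) = Add(Mul(2, o), o) = Mul(3, o))
Add(Mul(-7, Function('D')(-1)), Function('W')(-5, -7)) = Add(Mul(-7, Mul(3, -1)), 7) = Add(Mul(-7, -3), 7) = Add(21, 7) = 28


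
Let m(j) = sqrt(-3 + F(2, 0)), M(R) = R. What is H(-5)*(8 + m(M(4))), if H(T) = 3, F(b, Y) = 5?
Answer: 24 + 3*sqrt(2) ≈ 28.243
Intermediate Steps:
m(j) = sqrt(2) (m(j) = sqrt(-3 + 5) = sqrt(2))
H(-5)*(8 + m(M(4))) = 3*(8 + sqrt(2)) = 24 + 3*sqrt(2)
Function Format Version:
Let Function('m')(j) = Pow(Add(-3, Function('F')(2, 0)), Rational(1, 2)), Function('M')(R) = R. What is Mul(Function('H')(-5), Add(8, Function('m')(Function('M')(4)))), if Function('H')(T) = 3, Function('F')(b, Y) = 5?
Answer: Add(24, Mul(3, Pow(2, Rational(1, 2)))) ≈ 28.243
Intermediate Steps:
Function('m')(j) = Pow(2, Rational(1, 2)) (Function('m')(j) = Pow(Add(-3, 5), Rational(1, 2)) = Pow(2, Rational(1, 2)))
Mul(Function('H')(-5), Add(8, Function('m')(Function('M')(4)))) = Mul(3, Add(8, Pow(2, Rational(1, 2)))) = Add(24, Mul(3, Pow(2, Rational(1, 2))))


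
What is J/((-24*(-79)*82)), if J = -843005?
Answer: -843005/155472 ≈ -5.4222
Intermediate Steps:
J/((-24*(-79)*82)) = -843005/(-24*(-79)*82) = -843005/(1896*82) = -843005/155472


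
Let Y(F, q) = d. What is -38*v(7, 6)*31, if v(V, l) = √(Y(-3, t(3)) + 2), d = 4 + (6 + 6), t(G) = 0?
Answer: -3534*√2 ≈ -4997.8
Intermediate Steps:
d = 16 (d = 4 + 12 = 16)
Y(F, q) = 16
v(V, l) = 3*√2 (v(V, l) = √(16 + 2) = √18 = 3*√2)
-38*v(7, 6)*31 = -114*√2*31 = -3534*√2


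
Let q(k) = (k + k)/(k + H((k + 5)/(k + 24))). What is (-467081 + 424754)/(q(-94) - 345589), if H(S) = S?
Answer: 91581519/747735013 ≈ 0.12248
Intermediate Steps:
q(k) = 2*k/(k + (5 + k)/(24 + k)) (q(k) = (k + k)/(k + (k + 5)/(k + 24)) = (2*k)/(k + (5 + k)/(24 + k)) = 2*k/(k + (5 + k)/(24 + k)))
(-467081 + 424754)/(q(-94) - 345589) = (-467081 + 424754)/(2*(-94)*(24 - 94)/(5 - 94 - 94*(24 - 94)) - 345589) = -42327/(2*(-94)*(-70)/(5 - 94 - 94*(-70)) - 345589) = -42327/(2*(-94)*(-70)/(5 - 94 + 6580) - 345589) = -42327/(2*(-94)*(-70)/6491 - 345589) = -42327/(2*(-94)*(1/6491)*(-70) - 345589) = -42327/(13160/6491 - 345589) = -42327/(-2243205039/6491) = -42327*(-6491/2243205039) = 91581519/747735013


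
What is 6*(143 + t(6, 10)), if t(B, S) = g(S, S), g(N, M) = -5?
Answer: 828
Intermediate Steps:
t(B, S) = -5
6*(143 + t(6, 10)) = 6*(143 - 5) = 6*138 = 828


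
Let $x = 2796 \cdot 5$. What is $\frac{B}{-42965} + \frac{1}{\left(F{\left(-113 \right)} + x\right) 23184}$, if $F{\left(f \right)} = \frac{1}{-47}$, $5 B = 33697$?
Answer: $- \frac{39485770190989}{251729553020400} \approx -0.15686$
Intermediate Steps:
$B = \frac{33697}{5}$ ($B = \frac{1}{5} \cdot 33697 = \frac{33697}{5} \approx 6739.4$)
$F{\left(f \right)} = - \frac{1}{47}$
$x = 13980$
$\frac{B}{-42965} + \frac{1}{\left(F{\left(-113 \right)} + x\right) 23184} = \frac{33697}{5 \left(-42965\right)} + \frac{1}{\left(- \frac{1}{47} + 13980\right) 23184} = \frac{33697}{5} \left(- \frac{1}{42965}\right) + \frac{1}{\frac{657059}{47}} \cdot \frac{1}{23184} = - \frac{33697}{214825} + \frac{47}{657059} \cdot \frac{1}{23184} = - \frac{33697}{214825} + \frac{47}{15233255856} = - \frac{39485770190989}{251729553020400}$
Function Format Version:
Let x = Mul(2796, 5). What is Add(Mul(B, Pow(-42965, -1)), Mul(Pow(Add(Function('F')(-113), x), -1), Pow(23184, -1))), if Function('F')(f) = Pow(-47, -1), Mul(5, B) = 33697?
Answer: Rational(-39485770190989, 251729553020400) ≈ -0.15686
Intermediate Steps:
B = Rational(33697, 5) (B = Mul(Rational(1, 5), 33697) = Rational(33697, 5) ≈ 6739.4)
Function('F')(f) = Rational(-1, 47)
x = 13980
Add(Mul(B, Pow(-42965, -1)), Mul(Pow(Add(Function('F')(-113), x), -1), Pow(23184, -1))) = Add(Mul(Rational(33697, 5), Pow(-42965, -1)), Mul(Pow(Add(Rational(-1, 47), 13980), -1), Pow(23184, -1))) = Add(Mul(Rational(33697, 5), Rational(-1, 42965)), Mul(Pow(Rational(657059, 47), -1), Rational(1, 23184))) = Add(Rational(-33697, 214825), Mul(Rational(47, 657059), Rational(1, 23184))) = Add(Rational(-33697, 214825), Rational(47, 15233255856)) = Rational(-39485770190989, 251729553020400)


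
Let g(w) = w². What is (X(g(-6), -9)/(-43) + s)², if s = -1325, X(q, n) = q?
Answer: 3250254121/1849 ≈ 1.7578e+6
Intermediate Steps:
(X(g(-6), -9)/(-43) + s)² = ((-6)²/(-43) - 1325)² = (36*(-1/43) - 1325)² = (-36/43 - 1325)² = (-57011/43)² = 3250254121/1849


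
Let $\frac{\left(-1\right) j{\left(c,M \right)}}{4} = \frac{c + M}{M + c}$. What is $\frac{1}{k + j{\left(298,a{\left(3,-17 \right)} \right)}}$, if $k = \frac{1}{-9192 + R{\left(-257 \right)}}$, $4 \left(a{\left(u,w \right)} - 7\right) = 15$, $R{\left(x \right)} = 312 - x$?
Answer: $- \frac{8623}{34493} \approx -0.24999$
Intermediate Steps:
$a{\left(u,w \right)} = \frac{43}{4}$ ($a{\left(u,w \right)} = 7 + \frac{1}{4} \cdot 15 = 7 + \frac{15}{4} = \frac{43}{4}$)
$j{\left(c,M \right)} = -4$ ($j{\left(c,M \right)} = - 4 \frac{c + M}{M + c} = - 4 \frac{M + c}{M + c} = \left(-4\right) 1 = -4$)
$k = - \frac{1}{8623}$ ($k = \frac{1}{-9192 + \left(312 - -257\right)} = \frac{1}{-9192 + \left(312 + 257\right)} = \frac{1}{-9192 + 569} = \frac{1}{-8623} = - \frac{1}{8623} \approx -0.00011597$)
$\frac{1}{k + j{\left(298,a{\left(3,-17 \right)} \right)}} = \frac{1}{- \frac{1}{8623} - 4} = \frac{1}{- \frac{34493}{8623}} = - \frac{8623}{34493}$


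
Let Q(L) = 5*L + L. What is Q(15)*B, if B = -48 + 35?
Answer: -1170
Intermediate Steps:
Q(L) = 6*L
B = -13
Q(15)*B = (6*15)*(-13) = 90*(-13) = -1170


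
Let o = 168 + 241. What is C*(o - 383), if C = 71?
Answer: 1846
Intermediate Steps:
o = 409
C*(o - 383) = 71*(409 - 383) = 71*26 = 1846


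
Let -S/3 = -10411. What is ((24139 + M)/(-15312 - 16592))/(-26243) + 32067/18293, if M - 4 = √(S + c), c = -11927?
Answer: 3835535906989/2187990900128 + √394/119608096 ≈ 1.7530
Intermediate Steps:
S = 31233 (S = -3*(-10411) = 31233)
M = 4 + 7*√394 (M = 4 + √(31233 - 11927) = 4 + √19306 = 4 + 7*√394 ≈ 142.95)
((24139 + M)/(-15312 - 16592))/(-26243) + 32067/18293 = ((24139 + (4 + 7*√394))/(-15312 - 16592))/(-26243) + 32067/18293 = ((24143 + 7*√394)/(-31904))*(-1/26243) + 32067*(1/18293) = ((24143 + 7*√394)*(-1/31904))*(-1/26243) + 32067/18293 = (-24143/31904 - 7*√394/31904)*(-1/26243) + 32067/18293 = (3449/119608096 + √394/119608096) + 32067/18293 = 3835535906989/2187990900128 + √394/119608096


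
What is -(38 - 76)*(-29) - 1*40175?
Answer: -41277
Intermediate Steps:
-(38 - 76)*(-29) - 1*40175 = -(-38)*(-29) - 40175 = -1*1102 - 40175 = -1102 - 40175 = -41277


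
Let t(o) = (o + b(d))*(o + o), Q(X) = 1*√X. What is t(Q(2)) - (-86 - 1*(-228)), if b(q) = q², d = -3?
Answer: -138 + 18*√2 ≈ -112.54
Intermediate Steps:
Q(X) = √X
t(o) = 2*o*(9 + o) (t(o) = (o + (-3)²)*(o + o) = (o + 9)*(2*o) = (9 + o)*(2*o) = 2*o*(9 + o))
t(Q(2)) - (-86 - 1*(-228)) = 2*√2*(9 + √2) - (-86 - 1*(-228)) = 2*√2*(9 + √2) - (-86 + 228) = 2*√2*(9 + √2) - 1*142 = 2*√2*(9 + √2) - 142 = -142 + 2*√2*(9 + √2)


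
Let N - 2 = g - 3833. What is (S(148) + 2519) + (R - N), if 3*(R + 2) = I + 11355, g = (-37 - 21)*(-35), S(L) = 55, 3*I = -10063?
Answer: 63359/9 ≈ 7039.9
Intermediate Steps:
I = -10063/3 (I = (1/3)*(-10063) = -10063/3 ≈ -3354.3)
g = 2030 (g = -58*(-35) = 2030)
R = 23984/9 (R = -2 + (-10063/3 + 11355)/3 = -2 + (1/3)*(24002/3) = -2 + 24002/9 = 23984/9 ≈ 2664.9)
N = -1801 (N = 2 + (2030 - 3833) = 2 - 1803 = -1801)
(S(148) + 2519) + (R - N) = (55 + 2519) + (23984/9 - 1*(-1801)) = 2574 + (23984/9 + 1801) = 2574 + 40193/9 = 63359/9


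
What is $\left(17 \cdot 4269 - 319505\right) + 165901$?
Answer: $-81031$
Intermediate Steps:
$\left(17 \cdot 4269 - 319505\right) + 165901 = \left(72573 - 319505\right) + 165901 = -246932 + 165901 = -81031$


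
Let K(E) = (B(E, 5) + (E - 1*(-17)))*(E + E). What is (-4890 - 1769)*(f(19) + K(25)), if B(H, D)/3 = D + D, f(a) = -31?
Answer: -23765971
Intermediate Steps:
B(H, D) = 6*D (B(H, D) = 3*(D + D) = 3*(2*D) = 6*D)
K(E) = 2*E*(47 + E) (K(E) = (6*5 + (E - 1*(-17)))*(E + E) = (30 + (E + 17))*(2*E) = (30 + (17 + E))*(2*E) = (47 + E)*(2*E) = 2*E*(47 + E))
(-4890 - 1769)*(f(19) + K(25)) = (-4890 - 1769)*(-31 + 2*25*(47 + 25)) = -6659*(-31 + 2*25*72) = -6659*(-31 + 3600) = -6659*3569 = -23765971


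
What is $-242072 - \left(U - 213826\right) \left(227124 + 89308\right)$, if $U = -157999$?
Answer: $117657086328$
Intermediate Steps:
$-242072 - \left(U - 213826\right) \left(227124 + 89308\right) = -242072 - \left(-157999 - 213826\right) \left(227124 + 89308\right) = -242072 - \left(-371825\right) 316432 = -242072 - -117657328400 = -242072 + 117657328400 = 117657086328$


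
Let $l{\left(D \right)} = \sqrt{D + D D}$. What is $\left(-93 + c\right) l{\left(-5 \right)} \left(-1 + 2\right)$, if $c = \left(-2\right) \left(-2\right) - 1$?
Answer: $- 180 \sqrt{5} \approx -402.49$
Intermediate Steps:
$c = 3$ ($c = 4 - 1 = 3$)
$l{\left(D \right)} = \sqrt{D + D^{2}}$
$\left(-93 + c\right) l{\left(-5 \right)} \left(-1 + 2\right) = \left(-93 + 3\right) \sqrt{- 5 \left(1 - 5\right)} \left(-1 + 2\right) = - 90 \sqrt{\left(-5\right) \left(-4\right)} 1 = - 90 \sqrt{20} \cdot 1 = - 90 \cdot 2 \sqrt{5} \cdot 1 = - 90 \cdot 2 \sqrt{5} = - 180 \sqrt{5}$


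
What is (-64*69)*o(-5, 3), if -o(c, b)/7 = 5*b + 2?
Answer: 525504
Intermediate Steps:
o(c, b) = -14 - 35*b (o(c, b) = -7*(5*b + 2) = -7*(2 + 5*b) = -14 - 35*b)
(-64*69)*o(-5, 3) = (-64*69)*(-14 - 35*3) = -4416*(-14 - 105) = -4416*(-119) = 525504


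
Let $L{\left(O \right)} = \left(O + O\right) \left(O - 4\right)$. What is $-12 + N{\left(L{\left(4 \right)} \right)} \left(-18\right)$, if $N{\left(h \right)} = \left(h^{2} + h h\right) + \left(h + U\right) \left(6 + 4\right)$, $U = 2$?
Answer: $-372$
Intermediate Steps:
$L{\left(O \right)} = 2 O \left(-4 + O\right)$
$N{\left(h \right)} = 20 + 2 h^{2} + 10 h$ ($N{\left(h \right)} = \left(h^{2} + h h\right) + \left(h + 2\right) \left(6 + 4\right) = \left(h^{2} + h^{2}\right) + \left(2 + h\right) 10 = 2 h^{2} + \left(20 + 10 h\right) = 20 + 2 h^{2} + 10 h$)
$-12 + N{\left(L{\left(4 \right)} \right)} \left(-18\right) = -12 + \left(20 + 2 \left(2 \cdot 4 \left(-4 + 4\right)\right)^{2} + 10 \cdot 2 \cdot 4 \left(-4 + 4\right)\right) \left(-18\right) = -12 + \left(20 + 2 \left(2 \cdot 4 \cdot 0\right)^{2} + 10 \cdot 2 \cdot 4 \cdot 0\right) \left(-18\right) = -12 + \left(20 + 2 \cdot 0^{2} + 10 \cdot 0\right) \left(-18\right) = -12 + \left(20 + 2 \cdot 0 + 0\right) \left(-18\right) = -12 + \left(20 + 0 + 0\right) \left(-18\right) = -12 + 20 \left(-18\right) = -12 - 360 = -372$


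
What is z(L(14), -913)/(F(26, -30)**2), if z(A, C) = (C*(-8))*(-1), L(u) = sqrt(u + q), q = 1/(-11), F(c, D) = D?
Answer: -1826/225 ≈ -8.1156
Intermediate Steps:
q = -1/11 ≈ -0.090909
L(u) = sqrt(-1/11 + u) (L(u) = sqrt(u - 1/11) = sqrt(-1/11 + u))
z(A, C) = 8*C (z(A, C) = -8*C*(-1) = 8*C)
z(L(14), -913)/(F(26, -30)**2) = (8*(-913))/((-30)**2) = -7304/900 = -7304*1/900 = -1826/225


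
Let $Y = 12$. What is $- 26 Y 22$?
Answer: $-6864$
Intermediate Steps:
$- 26 Y 22 = \left(-26\right) 12 \cdot 22 = \left(-312\right) 22 = -6864$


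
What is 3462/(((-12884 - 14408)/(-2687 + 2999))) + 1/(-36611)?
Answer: -9886294819/249796853 ≈ -39.577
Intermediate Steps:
3462/(((-12884 - 14408)/(-2687 + 2999))) + 1/(-36611) = 3462/((-27292/312)) - 1/36611 = 3462/((-27292*1/312)) - 1/36611 = 3462/(-6823/78) - 1/36611 = 3462*(-78/6823) - 1/36611 = -270036/6823 - 1/36611 = -9886294819/249796853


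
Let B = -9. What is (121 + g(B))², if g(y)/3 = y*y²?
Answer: 4268356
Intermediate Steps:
g(y) = 3*y³ (g(y) = 3*(y*y²) = 3*y³)
(121 + g(B))² = (121 + 3*(-9)³)² = (121 + 3*(-729))² = (121 - 2187)² = (-2066)² = 4268356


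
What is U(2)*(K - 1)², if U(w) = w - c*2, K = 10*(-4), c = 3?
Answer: -6724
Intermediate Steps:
K = -40
U(w) = -6 + w (U(w) = w - 3*2 = w - 1*6 = w - 6 = -6 + w)
U(2)*(K - 1)² = (-6 + 2)*(-40 - 1)² = -4*(-41)² = -4*1681 = -6724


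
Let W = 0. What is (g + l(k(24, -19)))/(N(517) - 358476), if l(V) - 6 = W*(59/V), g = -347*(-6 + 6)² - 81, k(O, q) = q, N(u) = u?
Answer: 75/357959 ≈ 0.00020952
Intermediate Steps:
g = -81 (g = -347*0² - 81 = -347*0 - 81 = 0 - 81 = -81)
l(V) = 6 (l(V) = 6 + 0*(59/V) = 6 + 0 = 6)
(g + l(k(24, -19)))/(N(517) - 358476) = (-81 + 6)/(517 - 358476) = -75/(-357959) = -75*(-1/357959) = 75/357959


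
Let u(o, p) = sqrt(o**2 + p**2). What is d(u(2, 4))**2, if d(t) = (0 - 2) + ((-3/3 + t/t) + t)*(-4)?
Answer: 324 + 32*sqrt(5) ≈ 395.55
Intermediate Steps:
d(t) = -2 - 4*t (d(t) = -2 + ((-3*1/3 + 1) + t)*(-4) = -2 + ((-1 + 1) + t)*(-4) = -2 + (0 + t)*(-4) = -2 + t*(-4) = -2 - 4*t)
d(u(2, 4))**2 = (-2 - 4*sqrt(2**2 + 4**2))**2 = (-2 - 4*sqrt(4 + 16))**2 = (-2 - 8*sqrt(5))**2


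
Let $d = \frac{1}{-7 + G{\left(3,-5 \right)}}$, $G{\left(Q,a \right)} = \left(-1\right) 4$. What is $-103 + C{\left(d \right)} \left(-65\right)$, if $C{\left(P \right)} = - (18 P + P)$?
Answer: $- \frac{2368}{11} \approx -215.27$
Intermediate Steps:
$G{\left(Q,a \right)} = -4$
$d = - \frac{1}{11}$ ($d = \frac{1}{-7 - 4} = \frac{1}{-11} = - \frac{1}{11} \approx -0.090909$)
$C{\left(P \right)} = - 19 P$
$-103 + C{\left(d \right)} \left(-65\right) = -103 + \left(-19\right) \left(- \frac{1}{11}\right) \left(-65\right) = -103 + \frac{19}{11} \left(-65\right) = -103 - \frac{1235}{11} = - \frac{2368}{11}$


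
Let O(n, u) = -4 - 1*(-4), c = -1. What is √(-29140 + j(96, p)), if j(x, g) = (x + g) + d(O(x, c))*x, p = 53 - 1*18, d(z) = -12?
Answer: I*√30161 ≈ 173.67*I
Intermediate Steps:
O(n, u) = 0 (O(n, u) = -4 + 4 = 0)
p = 35 (p = 53 - 18 = 35)
j(x, g) = g - 11*x (j(x, g) = (x + g) - 12*x = (g + x) - 12*x = g - 11*x)
√(-29140 + j(96, p)) = √(-29140 + (35 - 11*96)) = √(-29140 + (35 - 1056)) = √(-29140 - 1021) = √(-30161) = I*√30161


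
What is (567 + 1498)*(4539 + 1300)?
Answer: 12057535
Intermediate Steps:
(567 + 1498)*(4539 + 1300) = 2065*5839 = 12057535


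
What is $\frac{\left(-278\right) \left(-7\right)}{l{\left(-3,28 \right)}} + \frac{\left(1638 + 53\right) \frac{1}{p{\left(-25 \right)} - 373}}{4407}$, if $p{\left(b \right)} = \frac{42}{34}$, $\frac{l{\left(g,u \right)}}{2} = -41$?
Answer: $- \frac{27101408147}{1141941840} \approx -23.733$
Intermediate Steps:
$l{\left(g,u \right)} = -82$ ($l{\left(g,u \right)} = 2 \left(-41\right) = -82$)
$p{\left(b \right)} = \frac{21}{17}$ ($p{\left(b \right)} = 42 \cdot \frac{1}{34} = \frac{21}{17}$)
$\frac{\left(-278\right) \left(-7\right)}{l{\left(-3,28 \right)}} + \frac{\left(1638 + 53\right) \frac{1}{p{\left(-25 \right)} - 373}}{4407} = \frac{\left(-278\right) \left(-7\right)}{-82} + \frac{\left(1638 + 53\right) \frac{1}{\frac{21}{17} - 373}}{4407} = 1946 \left(- \frac{1}{82}\right) + \frac{1691}{- \frac{6320}{17}} \cdot \frac{1}{4407} = - \frac{973}{41} + 1691 \left(- \frac{17}{6320}\right) \frac{1}{4407} = - \frac{973}{41} - \frac{28747}{27852240} = - \frac{27101408147}{1141941840}$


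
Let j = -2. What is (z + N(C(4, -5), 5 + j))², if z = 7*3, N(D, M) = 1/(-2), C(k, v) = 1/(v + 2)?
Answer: 1681/4 ≈ 420.25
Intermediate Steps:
C(k, v) = 1/(2 + v)
N(D, M) = -½
z = 21
(z + N(C(4, -5), 5 + j))² = (21 - ½)² = (41/2)² = 1681/4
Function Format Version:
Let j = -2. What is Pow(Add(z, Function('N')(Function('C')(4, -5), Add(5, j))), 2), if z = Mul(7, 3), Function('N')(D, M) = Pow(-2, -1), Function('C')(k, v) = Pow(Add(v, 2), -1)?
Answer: Rational(1681, 4) ≈ 420.25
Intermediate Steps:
Function('C')(k, v) = Pow(Add(2, v), -1)
Function('N')(D, M) = Rational(-1, 2)
z = 21
Pow(Add(z, Function('N')(Function('C')(4, -5), Add(5, j))), 2) = Pow(Add(21, Rational(-1, 2)), 2) = Pow(Rational(41, 2), 2) = Rational(1681, 4)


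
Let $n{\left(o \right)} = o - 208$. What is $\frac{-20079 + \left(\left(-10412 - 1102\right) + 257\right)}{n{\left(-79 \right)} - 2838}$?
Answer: $\frac{31336}{3125} \approx 10.028$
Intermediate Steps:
$n{\left(o \right)} = -208 + o$
$\frac{-20079 + \left(\left(-10412 - 1102\right) + 257\right)}{n{\left(-79 \right)} - 2838} = \frac{-20079 + \left(\left(-10412 - 1102\right) + 257\right)}{\left(-208 - 79\right) - 2838} = \frac{-20079 + \left(-11514 + 257\right)}{-287 - 2838} = \frac{-20079 - 11257}{-3125} = \left(-31336\right) \left(- \frac{1}{3125}\right) = \frac{31336}{3125}$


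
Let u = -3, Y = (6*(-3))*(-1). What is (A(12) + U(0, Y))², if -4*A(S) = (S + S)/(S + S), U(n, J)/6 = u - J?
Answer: 255025/16 ≈ 15939.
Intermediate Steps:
Y = 18 (Y = -18*(-1) = 18)
U(n, J) = -18 - 6*J (U(n, J) = 6*(-3 - J) = -18 - 6*J)
A(S) = -¼ (A(S) = -(S + S)/(4*(S + S)) = -2*S/(4*(2*S)) = -2*S*1/(2*S)/4 = -¼*1 = -¼)
(A(12) + U(0, Y))² = (-¼ + (-18 - 6*18))² = (-¼ + (-18 - 108))² = (-¼ - 126)² = (-505/4)² = 255025/16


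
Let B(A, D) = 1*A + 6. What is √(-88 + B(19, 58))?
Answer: 3*I*√7 ≈ 7.9373*I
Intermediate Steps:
B(A, D) = 6 + A (B(A, D) = A + 6 = 6 + A)
√(-88 + B(19, 58)) = √(-88 + (6 + 19)) = √(-88 + 25) = √(-63) = 3*I*√7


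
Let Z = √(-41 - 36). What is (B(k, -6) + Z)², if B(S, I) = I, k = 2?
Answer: (6 - I*√77)² ≈ -41.0 - 105.3*I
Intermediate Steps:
Z = I*√77 (Z = √(-77) = I*√77 ≈ 8.775*I)
(B(k, -6) + Z)² = (-6 + I*√77)²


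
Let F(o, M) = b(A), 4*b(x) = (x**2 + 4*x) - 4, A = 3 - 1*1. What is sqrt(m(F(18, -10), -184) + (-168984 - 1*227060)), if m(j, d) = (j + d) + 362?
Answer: 2*I*sqrt(98966) ≈ 629.18*I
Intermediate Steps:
A = 2 (A = 3 - 1 = 2)
b(x) = -1 + x + x**2/4 (b(x) = ((x**2 + 4*x) - 4)/4 = (-4 + x**2 + 4*x)/4 = -1 + x + x**2/4)
F(o, M) = 2 (F(o, M) = -1 + 2 + (1/4)*2**2 = -1 + 2 + (1/4)*4 = -1 + 2 + 1 = 2)
m(j, d) = 362 + d + j (m(j, d) = (d + j) + 362 = 362 + d + j)
sqrt(m(F(18, -10), -184) + (-168984 - 1*227060)) = sqrt((362 - 184 + 2) + (-168984 - 1*227060)) = sqrt(180 + (-168984 - 227060)) = sqrt(180 - 396044) = sqrt(-395864) = 2*I*sqrt(98966)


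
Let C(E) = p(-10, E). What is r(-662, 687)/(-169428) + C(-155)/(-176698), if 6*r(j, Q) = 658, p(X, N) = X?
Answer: -3789343/6415197588 ≈ -0.00059068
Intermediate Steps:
C(E) = -10
r(j, Q) = 329/3 (r(j, Q) = (1/6)*658 = 329/3)
r(-662, 687)/(-169428) + C(-155)/(-176698) = (329/3)/(-169428) - 10/(-176698) = (329/3)*(-1/169428) - 10*(-1/176698) = -47/72612 + 5/88349 = -3789343/6415197588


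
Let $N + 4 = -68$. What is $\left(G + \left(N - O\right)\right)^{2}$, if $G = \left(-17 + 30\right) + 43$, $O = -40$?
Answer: $576$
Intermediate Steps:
$N = -72$ ($N = -4 - 68 = -72$)
$G = 56$ ($G = 13 + 43 = 56$)
$\left(G + \left(N - O\right)\right)^{2} = \left(56 - 32\right)^{2} = 24^{2} = 576$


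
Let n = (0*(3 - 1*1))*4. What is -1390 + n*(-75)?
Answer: -1390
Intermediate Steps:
n = 0 (n = (0*(3 - 1))*4 = (0*2)*4 = 0*4 = 0)
-1390 + n*(-75) = -1390 + 0*(-75) = -1390 + 0 = -1390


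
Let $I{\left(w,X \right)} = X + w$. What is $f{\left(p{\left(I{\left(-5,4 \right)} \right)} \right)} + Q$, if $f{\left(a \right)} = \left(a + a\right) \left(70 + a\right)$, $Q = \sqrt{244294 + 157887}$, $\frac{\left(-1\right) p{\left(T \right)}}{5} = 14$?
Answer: $\sqrt{402181} \approx 634.18$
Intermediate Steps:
$p{\left(T \right)} = -70$ ($p{\left(T \right)} = \left(-5\right) 14 = -70$)
$Q = \sqrt{402181} \approx 634.18$
$f{\left(a \right)} = 2 a \left(70 + a\right)$
$f{\left(p{\left(I{\left(-5,4 \right)} \right)} \right)} + Q = 2 \left(-70\right) \left(70 - 70\right) + \sqrt{402181} = 2 \left(-70\right) 0 + \sqrt{402181} = 0 + \sqrt{402181} = \sqrt{402181}$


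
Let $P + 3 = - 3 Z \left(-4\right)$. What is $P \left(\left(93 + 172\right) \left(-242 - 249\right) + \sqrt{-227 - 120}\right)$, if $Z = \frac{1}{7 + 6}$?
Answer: $\frac{3513105}{13} - \frac{27 i \sqrt{347}}{13} \approx 2.7024 \cdot 10^{5} - 38.689 i$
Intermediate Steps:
$Z = \frac{1}{13} \approx 0.076923$
$P = - \frac{27}{13}$ ($P = -3 + \left(-3\right) \frac{1}{13} \left(-4\right) = -3 - - \frac{12}{13} = -3 + \frac{12}{13} = - \frac{27}{13} \approx -2.0769$)
$P \left(\left(93 + 172\right) \left(-242 - 249\right) + \sqrt{-227 - 120}\right) = - \frac{27 \left(\left(93 + 172\right) \left(-242 - 249\right) + \sqrt{-227 - 120}\right)}{13} = - \frac{27 \left(265 \left(-491\right) + \sqrt{-347}\right)}{13} = - \frac{27 \left(-130115 + i \sqrt{347}\right)}{13} = \frac{3513105}{13} - \frac{27 i \sqrt{347}}{13}$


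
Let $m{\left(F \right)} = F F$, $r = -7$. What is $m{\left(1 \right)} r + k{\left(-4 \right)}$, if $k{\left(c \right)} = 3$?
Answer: $-4$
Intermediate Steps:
$m{\left(F \right)} = F^{2}$
$m{\left(1 \right)} r + k{\left(-4 \right)} = 1^{2} \left(-7\right) + 3 = 1 \left(-7\right) + 3 = -7 + 3 = -4$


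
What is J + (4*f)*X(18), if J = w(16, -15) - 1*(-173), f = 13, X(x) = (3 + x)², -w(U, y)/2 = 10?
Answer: 23085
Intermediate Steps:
w(U, y) = -20 (w(U, y) = -2*10 = -20)
J = 153 (J = -20 - 1*(-173) = -20 + 173 = 153)
J + (4*f)*X(18) = 153 + (4*13)*(3 + 18)² = 153 + 52*21² = 153 + 52*441 = 153 + 22932 = 23085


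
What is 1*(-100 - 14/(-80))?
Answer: -3993/40 ≈ -99.825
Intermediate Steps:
1*(-100 - 14/(-80)) = 1*(-100 - 14*(-1/80)) = 1*(-100 + 7/40) = 1*(-3993/40) = -3993/40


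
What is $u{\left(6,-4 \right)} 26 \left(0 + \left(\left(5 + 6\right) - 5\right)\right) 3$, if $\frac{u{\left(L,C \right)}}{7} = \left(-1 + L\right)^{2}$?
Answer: $81900$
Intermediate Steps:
$u{\left(L,C \right)} = 7 \left(-1 + L\right)^{2}$
$u{\left(6,-4 \right)} 26 \left(0 + \left(\left(5 + 6\right) - 5\right)\right) 3 = 7 \left(-1 + 6\right)^{2} \cdot 26 \left(0 + \left(\left(5 + 6\right) - 5\right)\right) 3 = 7 \cdot 5^{2} \cdot 26 \left(0 + \left(11 - 5\right)\right) 3 = 7 \cdot 25 \cdot 26 \left(0 + 6\right) 3 = 175 \cdot 26 \cdot 6 \cdot 3 = 4550 \cdot 18 = 81900$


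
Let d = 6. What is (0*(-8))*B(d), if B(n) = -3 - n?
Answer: 0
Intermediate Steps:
(0*(-8))*B(d) = (0*(-8))*(-3 - 1*6) = 0*(-3 - 6) = 0*(-9) = 0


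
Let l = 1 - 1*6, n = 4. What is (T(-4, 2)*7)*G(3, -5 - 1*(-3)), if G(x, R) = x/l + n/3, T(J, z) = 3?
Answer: 77/5 ≈ 15.400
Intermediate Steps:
l = -5 (l = 1 - 6 = -5)
G(x, R) = 4/3 - x/5 (G(x, R) = x/(-5) + 4/3 = x*(-⅕) + 4*(⅓) = -x/5 + 4/3 = 4/3 - x/5)
(T(-4, 2)*7)*G(3, -5 - 1*(-3)) = (3*7)*(4/3 - ⅕*3) = 21*(4/3 - ⅗) = 21*(11/15) = 77/5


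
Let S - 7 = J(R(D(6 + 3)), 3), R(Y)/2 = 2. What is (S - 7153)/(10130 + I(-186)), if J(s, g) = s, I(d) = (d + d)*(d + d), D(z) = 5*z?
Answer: -3571/74257 ≈ -0.048090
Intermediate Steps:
R(Y) = 4 (R(Y) = 2*2 = 4)
I(d) = 4*d² (I(d) = (2*d)*(2*d) = 4*d²)
S = 11 (S = 7 + 4 = 11)
(S - 7153)/(10130 + I(-186)) = (11 - 7153)/(10130 + 4*(-186)²) = -7142/(10130 + 4*34596) = -7142/(10130 + 138384) = -7142/148514 = -7142*1/148514 = -3571/74257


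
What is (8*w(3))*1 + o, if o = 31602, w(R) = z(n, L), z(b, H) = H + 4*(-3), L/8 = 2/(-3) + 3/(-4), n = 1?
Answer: 94246/3 ≈ 31415.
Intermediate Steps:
L = -34/3 (L = 8*(2/(-3) + 3/(-4)) = 8*(2*(-⅓) + 3*(-¼)) = 8*(-⅔ - ¾) = 8*(-17/12) = -34/3 ≈ -11.333)
z(b, H) = -12 + H (z(b, H) = H - 12 = -12 + H)
w(R) = -70/3 (w(R) = -12 - 34/3 = -70/3)
(8*w(3))*1 + o = (8*(-70/3))*1 + 31602 = -560/3*1 + 31602 = -560/3 + 31602 = 94246/3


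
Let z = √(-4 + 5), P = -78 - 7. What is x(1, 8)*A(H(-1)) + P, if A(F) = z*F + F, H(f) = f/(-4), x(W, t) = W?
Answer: -169/2 ≈ -84.500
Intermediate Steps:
P = -85
z = 1 (z = √1 = 1)
H(f) = -f/4 (H(f) = f*(-¼) = -f/4)
A(F) = 2*F (A(F) = 1*F + F = F + F = 2*F)
x(1, 8)*A(H(-1)) + P = 1*(2*(-¼*(-1))) - 85 = 1*(2*(¼)) - 85 = 1*(½) - 85 = ½ - 85 = -169/2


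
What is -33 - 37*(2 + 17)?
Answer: -736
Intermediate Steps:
-33 - 37*(2 + 17) = -33 - 37*19 = -33 - 703 = -736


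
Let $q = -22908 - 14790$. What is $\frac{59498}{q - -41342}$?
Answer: $\frac{29749}{1822} \approx 16.328$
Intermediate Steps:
$q = -37698$
$\frac{59498}{q - -41342} = \frac{59498}{-37698 - -41342} = \frac{59498}{-37698 + 41342} = \frac{59498}{3644} = 59498 \cdot \frac{1}{3644} = \frac{29749}{1822}$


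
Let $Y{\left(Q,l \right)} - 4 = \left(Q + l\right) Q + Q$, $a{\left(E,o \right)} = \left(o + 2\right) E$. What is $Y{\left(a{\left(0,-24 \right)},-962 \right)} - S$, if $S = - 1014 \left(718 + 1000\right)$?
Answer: $1742056$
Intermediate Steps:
$a{\left(E,o \right)} = E \left(2 + o\right)$ ($a{\left(E,o \right)} = \left(2 + o\right) E = E \left(2 + o\right)$)
$S = -1742052$ ($S = \left(-1014\right) 1718 = -1742052$)
$Y{\left(Q,l \right)} = 4 + Q + Q \left(Q + l\right)$ ($Y{\left(Q,l \right)} = 4 + \left(\left(Q + l\right) Q + Q\right) = 4 + \left(Q \left(Q + l\right) + Q\right) = 4 + \left(Q + Q \left(Q + l\right)\right) = 4 + Q + Q \left(Q + l\right)$)
$Y{\left(a{\left(0,-24 \right)},-962 \right)} - S = \left(4 + 0 \left(2 - 24\right) + \left(0 \left(2 - 24\right)\right)^{2} + 0 \left(2 - 24\right) \left(-962\right)\right) - -1742052 = \left(4 + 0 \left(-22\right) + \left(0 \left(-22\right)\right)^{2} + 0 \left(-22\right) \left(-962\right)\right) + 1742052 = \left(4 + 0 + 0^{2} + 0 \left(-962\right)\right) + 1742052 = \left(4 + 0 + 0 + 0\right) + 1742052 = 4 + 1742052 = 1742056$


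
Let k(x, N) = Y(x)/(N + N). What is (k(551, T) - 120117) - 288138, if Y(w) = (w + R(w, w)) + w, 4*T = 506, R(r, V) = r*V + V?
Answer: -102983261/253 ≈ -4.0705e+5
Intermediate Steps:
R(r, V) = V + V*r (R(r, V) = V*r + V = V + V*r)
T = 253/2 (T = (¼)*506 = 253/2 ≈ 126.50)
Y(w) = 2*w + w*(1 + w) (Y(w) = (w + w*(1 + w)) + w = 2*w + w*(1 + w))
k(x, N) = x*(3 + x)/(2*N) (k(x, N) = (x*(3 + x))/(N + N) = (x*(3 + x))/((2*N)) = (x*(3 + x))*(1/(2*N)) = x*(3 + x)/(2*N))
(k(551, T) - 120117) - 288138 = ((½)*551*(3 + 551)/(253/2) - 120117) - 288138 = ((½)*551*(2/253)*554 - 120117) - 288138 = (305254/253 - 120117) - 288138 = -30084347/253 - 288138 = -102983261/253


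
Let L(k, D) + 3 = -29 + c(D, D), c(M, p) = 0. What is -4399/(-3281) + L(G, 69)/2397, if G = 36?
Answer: 614083/462621 ≈ 1.3274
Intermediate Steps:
L(k, D) = -32 (L(k, D) = -3 + (-29 + 0) = -3 - 29 = -32)
-4399/(-3281) + L(G, 69)/2397 = -4399/(-3281) - 32/2397 = -4399*(-1/3281) - 32*1/2397 = 4399/3281 - 32/2397 = 614083/462621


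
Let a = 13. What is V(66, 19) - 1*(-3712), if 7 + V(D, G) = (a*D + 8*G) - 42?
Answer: 4673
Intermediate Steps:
V(D, G) = -49 + 8*G + 13*D (V(D, G) = -7 + ((13*D + 8*G) - 42) = -7 + ((8*G + 13*D) - 42) = -7 + (-42 + 8*G + 13*D) = -49 + 8*G + 13*D)
V(66, 19) - 1*(-3712) = (-49 + 8*19 + 13*66) - 1*(-3712) = (-49 + 152 + 858) + 3712 = 961 + 3712 = 4673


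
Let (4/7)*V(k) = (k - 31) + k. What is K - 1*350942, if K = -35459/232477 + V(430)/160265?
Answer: -7471643745139507/21290243660 ≈ -3.5094e+5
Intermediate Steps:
V(k) = -217/4 + 7*k/2 (V(k) = 7*((k - 31) + k)/4 = 7*((-31 + k) + k)/4 = 7*(-31 + 2*k)/4 = -217/4 + 7*k/2)
K = -3054611787/21290243660 (K = -35459/232477 + (-217/4 + (7/2)*430)/160265 = -35459*1/232477 + (-217/4 + 1505)*(1/160265) = -35459/232477 + (5803/4)*(1/160265) = -35459/232477 + 829/91580 = -3054611787/21290243660 ≈ -0.14347)
K - 1*350942 = -3054611787/21290243660 - 1*350942 = -3054611787/21290243660 - 350942 = -7471643745139507/21290243660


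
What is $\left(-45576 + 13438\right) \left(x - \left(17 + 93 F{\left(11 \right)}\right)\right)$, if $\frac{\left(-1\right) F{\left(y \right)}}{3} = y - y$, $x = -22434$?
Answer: $721530238$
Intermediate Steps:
$F{\left(y \right)} = 0$ ($F{\left(y \right)} = - 3 \left(y - y\right) = \left(-3\right) 0 = 0$)
$\left(-45576 + 13438\right) \left(x - \left(17 + 93 F{\left(11 \right)}\right)\right) = \left(-45576 + 13438\right) \left(-22434 - 17\right) = - 32138 \left(-22434 + \left(0 - 17\right)\right) = - 32138 \left(-22434 - 17\right) = \left(-32138\right) \left(-22451\right) = 721530238$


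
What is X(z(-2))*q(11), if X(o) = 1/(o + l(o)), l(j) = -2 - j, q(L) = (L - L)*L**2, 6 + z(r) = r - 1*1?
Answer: 0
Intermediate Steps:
z(r) = -7 + r (z(r) = -6 + (r - 1*1) = -6 + (r - 1) = -6 + (-1 + r) = -7 + r)
q(L) = 0 (q(L) = 0*L**2 = 0)
X(o) = -1/2 (X(o) = 1/(o + (-2 - o)) = 1/(-2) = -1/2)
X(z(-2))*q(11) = -1/2*0 = 0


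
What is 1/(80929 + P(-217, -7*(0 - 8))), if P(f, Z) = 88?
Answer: 1/81017 ≈ 1.2343e-5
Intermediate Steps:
1/(80929 + P(-217, -7*(0 - 8))) = 1/(80929 + 88) = 1/81017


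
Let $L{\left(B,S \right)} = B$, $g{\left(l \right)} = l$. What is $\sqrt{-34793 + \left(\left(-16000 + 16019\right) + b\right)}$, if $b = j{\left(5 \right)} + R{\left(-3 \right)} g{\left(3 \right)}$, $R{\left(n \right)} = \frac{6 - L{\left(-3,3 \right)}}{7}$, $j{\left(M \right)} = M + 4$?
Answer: $\frac{8 i \sqrt{26614}}{7} \approx 186.44 i$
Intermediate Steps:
$j{\left(M \right)} = 4 + M$
$R{\left(n \right)} = \frac{9}{7}$ ($R{\left(n \right)} = \frac{6 - -3}{7} = \left(6 + 3\right) \frac{1}{7} = 9 \cdot \frac{1}{7} = \frac{9}{7}$)
$b = \frac{90}{7}$ ($b = \left(4 + 5\right) + \frac{9}{7} \cdot 3 = 9 + \frac{27}{7} = \frac{90}{7} \approx 12.857$)
$\sqrt{-34793 + \left(\left(-16000 + 16019\right) + b\right)} = \sqrt{-34793 + \left(\left(-16000 + 16019\right) + \frac{90}{7}\right)} = \sqrt{-34793 + \left(19 + \frac{90}{7}\right)} = \sqrt{-34793 + \frac{223}{7}} = \sqrt{- \frac{243328}{7}} = \frac{8 i \sqrt{26614}}{7}$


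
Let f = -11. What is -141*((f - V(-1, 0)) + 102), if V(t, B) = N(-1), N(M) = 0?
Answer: -12831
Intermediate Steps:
V(t, B) = 0
-141*((f - V(-1, 0)) + 102) = -141*((-11 - 1*0) + 102) = -141*((-11 + 0) + 102) = -141*(-11 + 102) = -141*91 = -12831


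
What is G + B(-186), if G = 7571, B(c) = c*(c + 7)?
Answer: 40865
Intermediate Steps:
B(c) = c*(7 + c)
G + B(-186) = 7571 - 186*(7 - 186) = 7571 - 186*(-179) = 7571 + 33294 = 40865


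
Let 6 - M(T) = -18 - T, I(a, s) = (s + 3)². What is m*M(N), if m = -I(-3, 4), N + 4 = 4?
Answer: -1176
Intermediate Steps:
N = 0 (N = -4 + 4 = 0)
I(a, s) = (3 + s)²
m = -49 (m = -(3 + 4)² = -1*7² = -1*49 = -49)
M(T) = 24 + T (M(T) = 6 - (-18 - T) = 6 + (18 + T) = 24 + T)
m*M(N) = -49*(24 + 0) = -49*24 = -1176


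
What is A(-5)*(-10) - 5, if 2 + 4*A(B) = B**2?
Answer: -125/2 ≈ -62.500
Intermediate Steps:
A(B) = -1/2 + B**2/4
A(-5)*(-10) - 5 = (-1/2 + (1/4)*(-5)**2)*(-10) - 5 = (-1/2 + (1/4)*25)*(-10) - 5 = (-1/2 + 25/4)*(-10) - 5 = (23/4)*(-10) - 5 = -115/2 - 5 = -125/2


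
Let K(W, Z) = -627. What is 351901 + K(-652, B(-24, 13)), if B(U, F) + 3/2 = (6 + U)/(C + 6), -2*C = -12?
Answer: 351274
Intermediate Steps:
C = 6 (C = -½*(-12) = 6)
B(U, F) = -1 + U/12 (B(U, F) = -3/2 + (6 + U)/(6 + 6) = -3/2 + (6 + U)/12 = -3/2 + (6 + U)*(1/12) = -3/2 + (½ + U/12) = -1 + U/12)
351901 + K(-652, B(-24, 13)) = 351901 - 627 = 351274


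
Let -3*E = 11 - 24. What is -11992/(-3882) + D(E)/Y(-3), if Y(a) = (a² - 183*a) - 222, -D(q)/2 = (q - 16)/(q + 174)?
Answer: 5133223/1661496 ≈ 3.0895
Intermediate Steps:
E = 13/3 (E = -(11 - 24)/3 = -⅓*(-13) = 13/3 ≈ 4.3333)
D(q) = -2*(-16 + q)/(174 + q) (D(q) = -2*(q - 16)/(q + 174) = -2*(-16 + q)/(174 + q))
Y(a) = -222 + a² - 183*a
-11992/(-3882) + D(E)/Y(-3) = -11992/(-3882) + (2*(16 - 1*13/3)/(174 + 13/3))/(-222 + (-3)² - 183*(-3)) = -11992*(-1/3882) + (2*(16 - 13/3)/(535/3))/(-222 + 9 + 549) = 5996/1941 + (2*(3/535)*(35/3))/336 = 5996/1941 + (14/107)*(1/336) = 5996/1941 + 1/2568 = 5133223/1661496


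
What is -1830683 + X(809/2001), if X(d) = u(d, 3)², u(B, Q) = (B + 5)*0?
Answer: -1830683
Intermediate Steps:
u(B, Q) = 0 (u(B, Q) = (5 + B)*0 = 0)
X(d) = 0 (X(d) = 0² = 0)
-1830683 + X(809/2001) = -1830683 + 0 = -1830683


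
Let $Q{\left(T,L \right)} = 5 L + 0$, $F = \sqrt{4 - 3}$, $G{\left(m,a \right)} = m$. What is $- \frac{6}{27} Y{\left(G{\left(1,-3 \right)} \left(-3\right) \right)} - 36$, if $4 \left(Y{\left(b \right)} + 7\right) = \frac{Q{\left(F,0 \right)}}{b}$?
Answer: $- \frac{310}{9} \approx -34.444$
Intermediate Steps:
$F = 1$ ($F = \sqrt{1} = 1$)
$Q{\left(T,L \right)} = 5 L$
$Y{\left(b \right)} = -7$ ($Y{\left(b \right)} = -7 + \frac{5 \cdot 0 \frac{1}{b}}{4} = -7 + \frac{0 \frac{1}{b}}{4} = -7 + \frac{1}{4} \cdot 0 = -7 + 0 = -7$)
$- \frac{6}{27} Y{\left(G{\left(1,-3 \right)} \left(-3\right) \right)} - 36 = - \frac{6}{27} \left(-7\right) - 36 = \left(-6\right) \frac{1}{27} \left(-7\right) - 36 = \left(- \frac{2}{9}\right) \left(-7\right) - 36 = \frac{14}{9} - 36 = - \frac{310}{9}$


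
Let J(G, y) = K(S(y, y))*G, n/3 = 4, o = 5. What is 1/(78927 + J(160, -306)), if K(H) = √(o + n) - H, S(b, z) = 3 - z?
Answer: 29487/869047969 - 160*√17/869047969 ≈ 3.3171e-5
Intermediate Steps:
n = 12 (n = 3*4 = 12)
K(H) = √17 - H (K(H) = √(5 + 12) - H = √17 - H)
J(G, y) = G*(-3 + y + √17) (J(G, y) = (√17 - (3 - y))*G = (√17 + (-3 + y))*G = (-3 + y + √17)*G = G*(-3 + y + √17))
1/(78927 + J(160, -306)) = 1/(78927 + 160*(-3 - 306 + √17)) = 1/(78927 + 160*(-309 + √17)) = 1/(78927 + (-49440 + 160*√17)) = 1/(29487 + 160*√17)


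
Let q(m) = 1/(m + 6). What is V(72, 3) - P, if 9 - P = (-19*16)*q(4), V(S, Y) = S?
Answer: 163/5 ≈ 32.600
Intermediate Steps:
q(m) = 1/(6 + m)
P = 197/5 (P = 9 - (-19*16)/(6 + 4) = 9 - (-304)/10 = 9 - 1*(-152/5) = 9 + 152/5 = 197/5 ≈ 39.400)
V(72, 3) - P = 72 - 1*197/5 = 72 - 197/5 = 163/5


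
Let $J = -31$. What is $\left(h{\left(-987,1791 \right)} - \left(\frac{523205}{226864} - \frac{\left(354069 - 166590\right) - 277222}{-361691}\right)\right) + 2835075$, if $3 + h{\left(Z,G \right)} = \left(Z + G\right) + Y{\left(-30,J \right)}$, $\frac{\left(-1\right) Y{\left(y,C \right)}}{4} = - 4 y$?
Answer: $\frac{21150664162008891}{7459515184} \approx 2.8354 \cdot 10^{6}$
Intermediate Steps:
$Y{\left(y,C \right)} = 16 y$ ($Y{\left(y,C \right)} = - 4 \left(- 4 y\right) = 16 y$)
$h{\left(Z,G \right)} = -483 + G + Z$ ($h{\left(Z,G \right)} = -3 + \left(\left(Z + G\right) + 16 \left(-30\right)\right) = -3 - \left(480 - G - Z\right) = -3 + \left(-480 + G + Z\right) = -483 + G + Z$)
$\left(h{\left(-987,1791 \right)} - \left(\frac{523205}{226864} - \frac{\left(354069 - 166590\right) - 277222}{-361691}\right)\right) + 2835075 = \left(\left(-483 + 1791 - 987\right) - \left(\frac{523205}{226864} - \frac{\left(354069 - 166590\right) - 277222}{-361691}\right)\right) + 2835075 = \left(321 - \left(\frac{523205}{226864} - \left(187479 - 277222\right) \left(- \frac{1}{361691}\right)\right)\right) + 2835075 = \left(321 - \frac{15352643973}{7459515184}\right) + 2835075 = \frac{2379151730091}{7459515184} + 2835075 = \frac{21150664162008891}{7459515184}$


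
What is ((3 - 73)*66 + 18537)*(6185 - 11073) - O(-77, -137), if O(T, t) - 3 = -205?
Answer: -68026094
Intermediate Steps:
O(T, t) = -202 (O(T, t) = 3 - 205 = -202)
((3 - 73)*66 + 18537)*(6185 - 11073) - O(-77, -137) = ((3 - 73)*66 + 18537)*(6185 - 11073) - 1*(-202) = (-70*66 + 18537)*(-4888) + 202 = (-4620 + 18537)*(-4888) + 202 = 13917*(-4888) + 202 = -68026296 + 202 = -68026094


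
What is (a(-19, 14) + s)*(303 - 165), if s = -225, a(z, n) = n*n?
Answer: -4002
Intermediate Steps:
a(z, n) = n²
(a(-19, 14) + s)*(303 - 165) = (14² - 225)*(303 - 165) = (196 - 225)*138 = -29*138 = -4002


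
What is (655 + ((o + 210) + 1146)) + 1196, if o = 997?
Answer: 4204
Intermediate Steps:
(655 + ((o + 210) + 1146)) + 1196 = (655 + ((997 + 210) + 1146)) + 1196 = (655 + (1207 + 1146)) + 1196 = (655 + 2353) + 1196 = 3008 + 1196 = 4204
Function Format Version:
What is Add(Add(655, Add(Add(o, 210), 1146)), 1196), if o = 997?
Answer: 4204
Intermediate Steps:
Add(Add(655, Add(Add(o, 210), 1146)), 1196) = Add(Add(655, Add(Add(997, 210), 1146)), 1196) = Add(Add(655, Add(1207, 1146)), 1196) = Add(Add(655, 2353), 1196) = Add(3008, 1196) = 4204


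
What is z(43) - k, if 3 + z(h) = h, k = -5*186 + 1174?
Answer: -204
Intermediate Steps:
k = 244 (k = -930 + 1174 = 244)
z(h) = -3 + h
z(43) - k = (-3 + 43) - 1*244 = 40 - 244 = -204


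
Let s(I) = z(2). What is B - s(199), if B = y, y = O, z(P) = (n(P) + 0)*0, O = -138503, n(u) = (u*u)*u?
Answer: -138503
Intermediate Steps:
n(u) = u³ (n(u) = u²*u = u³)
z(P) = 0 (z(P) = (P³ + 0)*0 = P³*0 = 0)
s(I) = 0
y = -138503
B = -138503
B - s(199) = -138503 - 1*0 = -138503 + 0 = -138503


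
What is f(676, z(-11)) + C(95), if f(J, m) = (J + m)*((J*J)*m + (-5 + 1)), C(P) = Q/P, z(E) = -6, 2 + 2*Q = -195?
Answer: -349038778197/190 ≈ -1.8370e+9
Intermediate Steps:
Q = -197/2 (Q = -1 + (½)*(-195) = -1 - 195/2 = -197/2 ≈ -98.500)
C(P) = -197/(2*P)
f(J, m) = (-4 + m*J²)*(J + m) (f(J, m) = (J + m)*(J²*m - 4) = (J + m)*(m*J² - 4) = (J + m)*(-4 + m*J²) = (-4 + m*J²)*(J + m))
f(676, z(-11)) + C(95) = (-4*676 - 4*(-6) - 6*676³ + 676²*(-6)²) - 197/2/95 = (-2704 + 24 - 6*308915776 + 456976*36) - 197/2*1/95 = (-2704 + 24 - 1853494656 + 16451136) - 197/190 = -1837046200 - 197/190 = -349038778197/190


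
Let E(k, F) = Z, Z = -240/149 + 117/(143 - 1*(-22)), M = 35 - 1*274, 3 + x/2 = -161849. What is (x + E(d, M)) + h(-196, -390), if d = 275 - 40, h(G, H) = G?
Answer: -2654367889/8195 ≈ -3.2390e+5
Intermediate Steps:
x = -323704 (x = -6 + 2*(-161849) = -6 - 323698 = -323704)
d = 235
M = -239 (M = 35 - 274 = -239)
Z = -7389/8195 (Z = -240*1/149 + 117/(143 + 22) = -240/149 + 117/165 = -240/149 + 117*(1/165) = -240/149 + 39/55 = -7389/8195 ≈ -0.90165)
E(k, F) = -7389/8195
(x + E(d, M)) + h(-196, -390) = (-323704 - 7389/8195) - 196 = -2652761669/8195 - 196 = -2654367889/8195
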